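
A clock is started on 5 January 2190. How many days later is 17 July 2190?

193

January 2190: 31 − 5 = 26 days remain.
Then February 2190 (28), March (31), April (30), May (31), June (30): 28 + 31 + 30 + 31 + 30 = 150 days.
July 1–17, 2190: 17 days.
Total: 26 + 150 + 17 = 193 days.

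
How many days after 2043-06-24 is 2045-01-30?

586

June 2043: 30 − 24 = 6 days remain.
Then 18 full months totalling 550 days.
January 1–30, 2045: 30 days.
Total: 6 + 550 + 30 = 586 days.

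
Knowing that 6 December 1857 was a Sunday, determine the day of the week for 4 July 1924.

From December 6, 1857 to December 6, 1923: 66 years, of which 15 contain a Feb 29 — 51×365 + 15×366 = 24105 days.
(1900 is not a leap year (divisible by 100 but not 400).)
December 1923: 31 − 6 = 25 days remain.
Then January (31), February 1924 (29), March (31), April (30), May (31), June (30): 31 + 29 + 31 + 30 + 31 + 30 = 182 days.
July 1–4, 1924: 4 days.
Residual: 211 days.
Total: 24316 days.
24316 mod 7 = 5, so 5 days after Sunday is Friday.

Friday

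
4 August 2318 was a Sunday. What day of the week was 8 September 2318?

Sunday

August 2318: 31 − 4 = 27 days remain.
September 1–8, 2318: 8 days.
Total: 27 + 8 = 35 days.
35 is a multiple of 7, so 8 September 2318 falls on the same weekday: Sunday.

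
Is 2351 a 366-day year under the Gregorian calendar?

2351 is not a leap year.

No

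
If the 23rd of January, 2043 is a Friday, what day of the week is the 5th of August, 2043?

January 2043: 31 − 23 = 8 days remain.
Then February 2043 (28), March (31), April (30), May (31), June (30), July (31): 28 + 31 + 30 + 31 + 30 + 31 = 181 days.
August 1–5, 2043: 5 days.
Total: 8 + 181 + 5 = 194 days.
194 mod 7 = 5, so 5 days after Friday is Wednesday.

Wednesday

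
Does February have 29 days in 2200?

No

2200 is not a leap year (divisible by 100 but not 400).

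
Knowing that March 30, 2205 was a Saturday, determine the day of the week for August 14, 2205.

Wednesday

March 2205: 31 − 30 = 1 day remains.
Then April (30), May (31), June (30), July (31): 30 + 31 + 30 + 31 = 122 days.
August 1–14, 2205: 14 days.
Total: 1 + 122 + 14 = 137 days.
137 mod 7 = 4, so 4 days after Saturday is Wednesday.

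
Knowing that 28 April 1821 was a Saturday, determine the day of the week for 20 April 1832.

Friday

From April 28, 1821 to April 28, 1831: 10 years, of which 2 contain a Feb 29 — 8×365 + 2×366 = 3652 days.
April 1831: 30 − 28 = 2 days remain.
Then 11 full months totalling 336 days.
April 1–20, 1832: 20 days.
Residual: 358 days.
Total: 4010 days.
4010 mod 7 = 6, so 6 days after Saturday is Friday.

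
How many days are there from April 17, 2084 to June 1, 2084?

45

April 2084: 30 − 17 = 13 days remain.
Then May (31): 31 days.
June 1, 2084: 1 day.
Total: 13 + 31 + 1 = 45 days.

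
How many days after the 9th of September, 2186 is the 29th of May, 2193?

2454

Day-of-year of September 9, 2186: 252.
Day-of-year of May 29, 2193: 149.
2186 has 365 days, so 365 − 252 = 113 days remain in 2186.
Full years: 2187: 365; 2188: 366; 2189: 365; 2190: 365; 2191: 365; 2192: 366. Sum = 2192.
Total: 113 + 2192 + 149 = 2454 days.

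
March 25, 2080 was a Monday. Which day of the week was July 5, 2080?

March 2080: 31 − 25 = 6 days remain.
Then April (30), May (31), June (30): 30 + 31 + 30 = 91 days.
July 1–5, 2080: 5 days.
Total: 6 + 91 + 5 = 102 days.
102 mod 7 = 4, so 4 days after Monday is Friday.

Friday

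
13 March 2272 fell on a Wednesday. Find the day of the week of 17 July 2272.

Wednesday

March 2272: 31 − 13 = 18 days remain.
Then April (30), May (31), June (30): 30 + 31 + 30 = 91 days.
July 1–17, 2272: 17 days.
Total: 18 + 91 + 17 = 126 days.
126 is a multiple of 7, so 17 July 2272 falls on the same weekday: Wednesday.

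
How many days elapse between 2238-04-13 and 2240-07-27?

April 13, 2238 → April 13, 2239: 365 days.
April 13, 2239 → April 13, 2240: 366 days (2240 is a leap year).
April 2240: 30 − 13 = 17 days remain.
Then May (31), June (30): 31 + 30 = 61 days.
July 1–27, 2240: 27 days.
Residual: 105 days.
Total: 836 days.

836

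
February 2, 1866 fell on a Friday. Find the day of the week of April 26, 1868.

Day-of-year of February 2, 1866: 33.
Day-of-year of April 26, 1868: 117.
1866 has 365 days, so 365 − 33 = 332 days remain in 1866.
Full years: 1867: 365. Sum = 365.
Total: 332 + 365 + 117 = 814 days.
814 mod 7 = 2, so 2 days after Friday is Sunday.

Sunday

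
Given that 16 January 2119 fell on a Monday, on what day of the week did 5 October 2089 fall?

Count forward from the earlier date (October 5, 2089) to the later (January 16, 2119):
From October 5, 2089 to October 5, 2118: 29 years, of which 6 contain a Feb 29 — 23×365 + 6×366 = 10591 days.
(2100 is not a leap year (divisible by 100 but not 400).)
October 2118: 31 − 5 = 26 days remain.
Then November (30), December (31): 30 + 31 = 61 days.
January 1–16, 2119: 16 days.
Residual: 103 days.
Total: 10694 days.
10694 mod 7 = 5, so 5 days before Monday is Wednesday.

Wednesday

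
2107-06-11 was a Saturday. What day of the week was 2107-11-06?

Sunday

June 2107: 30 − 11 = 19 days remain.
Then July (31), August (31), September (30), October (31): 31 + 31 + 30 + 31 = 123 days.
November 1–6, 2107: 6 days.
Total: 19 + 123 + 6 = 148 days.
148 mod 7 = 1, so 1 day after Saturday is Sunday.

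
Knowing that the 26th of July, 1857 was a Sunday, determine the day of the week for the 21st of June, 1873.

Saturday

From July 26, 1857 to July 26, 1872: 15 years, of which 4 contain a Feb 29 — 11×365 + 4×366 = 5479 days.
July 1872: 31 − 26 = 5 days remain.
Then 10 full months totalling 304 days.
June 1–21, 1873: 21 days.
Residual: 330 days.
Total: 5809 days.
5809 mod 7 = 6, so 6 days after Sunday is Saturday.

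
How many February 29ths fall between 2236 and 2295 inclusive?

Years divisible by 4: 2236, 2240, …, 2292 — 15 in all.
No century exceptions apply. Count: 15.

15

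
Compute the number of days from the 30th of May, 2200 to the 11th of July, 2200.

May 2200: 31 − 30 = 1 day remains.
Then June (30): 30 days.
July 1–11, 2200: 11 days.
Total: 1 + 30 + 11 = 42 days.

42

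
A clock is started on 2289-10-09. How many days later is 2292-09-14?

1071

Day-of-year of October 9, 2289: 282.
Day-of-year of September 14, 2292: 258.
2289 has 365 days, so 365 − 282 = 83 days remain in 2289.
Full years: 2290: 365; 2291: 365. Sum = 730.
Total: 83 + 730 + 258 = 1071 days.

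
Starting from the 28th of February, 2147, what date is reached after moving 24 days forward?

the 24th of March, 2147

Count 24 days after February 28, 2147:
February 2147: 28 − 28 = 0 days remain (2147 is not a leap year, so February has 28 days).
March 1–24, 2147: 24 days.
Total: 0 + 24 = 24 days.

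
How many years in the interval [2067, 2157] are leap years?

Years divisible by 4: 2068, 2072, …, 2156 — 23 in all.
Of these, 2100 is divisible by 100 but not 400, so not leap.
Leap years: 23 − 1 = 22.

22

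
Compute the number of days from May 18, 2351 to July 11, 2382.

11377

Day-of-year of May 18, 2351: 138.
Day-of-year of July 11, 2382: 192.
2351 has 365 days, so 365 − 138 = 227 days remain in 2351.
Full years 2352–2381: 22 common + 8 leap = 22×365 + 8×366 = 10958 days.
Total: 227 + 10958 + 192 = 11377 days.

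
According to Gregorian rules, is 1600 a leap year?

1600 is a leap year (divisible by 400).

Yes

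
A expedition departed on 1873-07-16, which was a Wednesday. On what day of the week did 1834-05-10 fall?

Count forward from the earlier date (May 10, 1834) to the later (July 16, 1873):
Day-of-year of May 10, 1834: 130.
Day-of-year of July 16, 1873: 197.
1834 has 365 days, so 365 − 130 = 235 days remain in 1834.
Full years 1835–1872: 28 common + 10 leap = 28×365 + 10×366 = 13880 days.
Total: 235 + 13880 + 197 = 14312 days.
14312 mod 7 = 4, so 4 days before Wednesday is Saturday.

Saturday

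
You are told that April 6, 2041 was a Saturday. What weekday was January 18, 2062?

Day-of-year of April 6, 2041: 96.
Day-of-year of January 18, 2062: 18.
2041 has 365 days, so 365 − 96 = 269 days remain in 2041.
Full years 2042–2061: 15 common + 5 leap = 15×365 + 5×366 = 7305 days.
Total: 269 + 7305 + 18 = 7592 days.
7592 mod 7 = 4, so 4 days after Saturday is Wednesday.

Wednesday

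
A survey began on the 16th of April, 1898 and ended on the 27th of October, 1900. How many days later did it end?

924

Day-of-year of April 16, 1898: 106.
Day-of-year of October 27, 1900: 300.
1898 has 365 days, so 365 − 106 = 259 days remain in 1898.
Full years: 1899: 365. Sum = 365.
Total: 259 + 365 + 300 = 924 days.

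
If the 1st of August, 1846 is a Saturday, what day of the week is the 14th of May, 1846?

Thursday

Count forward from the earlier date (May 14, 1846) to the later (August 1, 1846):
May 1846: 31 − 14 = 17 days remain.
Then June (30), July (31): 30 + 31 = 61 days.
August 1, 1846: 1 day.
Total: 17 + 61 + 1 = 79 days.
79 mod 7 = 2, so 2 days before Saturday is Thursday.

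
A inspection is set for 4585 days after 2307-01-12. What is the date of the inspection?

2319-08-02

Count 4585 days after January 12, 2307:
From January 12, 2307 to January 12, 2319: 12 years, of which 3 contain a Feb 29 — 9×365 + 3×366 = 4383 days.
January 2319: 31 − 12 = 19 days remain.
Then February 2319 (28), March (31), April (30), May (31), June (30), July (31): 28 + 31 + 30 + 31 + 30 + 31 = 181 days.
August 1–2, 2319: 2 days.
Residual: 202 days.
Total: 4585 days.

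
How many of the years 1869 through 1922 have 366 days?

Years divisible by 4: 1872, 1876, …, 1920 — 13 in all.
Of these, 1900 is divisible by 100 but not 400, so not leap.
Leap years: 13 − 1 = 12.

12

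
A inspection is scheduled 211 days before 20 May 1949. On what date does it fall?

21 October 1948

Count 211 days before May 20, 1949:
October 1948: 31 − 21 = 10 days remain.
Then November (30), December (31), January (31), February 1949 (28), March (31), April (30): 30 + 31 + 31 + 28 + 31 + 30 = 181 days.
May 1–20, 1949: 20 days.
Total: 10 + 181 + 20 = 211 days.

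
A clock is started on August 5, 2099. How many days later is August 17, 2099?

12

Within August 2099: 17 − 5 = 12 days.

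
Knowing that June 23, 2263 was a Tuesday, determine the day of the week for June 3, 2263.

Count forward from the earlier date (June 3, 2263) to the later (June 23, 2263):
Within June 2263: 23 − 3 = 20 days.
20 mod 7 = 6, so 6 days before Tuesday is Wednesday.

Wednesday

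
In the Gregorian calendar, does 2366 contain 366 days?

No

2366 is not a leap year.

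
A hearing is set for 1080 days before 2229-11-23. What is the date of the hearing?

2226-12-09

Count 1080 days before November 23, 2229:
Day-of-year of December 9, 2226: 343.
Day-of-year of November 23, 2229: 327.
2226 has 365 days, so 365 − 343 = 22 days remain in 2226.
Full years: 2227: 365; 2228: 366. Sum = 731.
Total: 22 + 731 + 327 = 1080 days.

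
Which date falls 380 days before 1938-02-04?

1937-01-20

Count 380 days before February 4, 1938:
January 20, 1937 → January 20, 1938: 365 days.
January 1938: 31 − 20 = 11 days remain.
February 1–4, 1938: 4 days (1938 is not a leap year).
Residual: 15 days.
Total: 380 days.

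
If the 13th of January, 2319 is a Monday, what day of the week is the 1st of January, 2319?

Count forward from the earlier date (January 1, 2319) to the later (January 13, 2319):
Within January 2319: 13 − 1 = 12 days.
12 mod 7 = 5, so 5 days before Monday is Wednesday.

Wednesday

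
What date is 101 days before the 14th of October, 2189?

the 5th of July, 2189

Count 101 days before October 14, 2189:
July 2189: 31 − 5 = 26 days remain.
Then August (31), September (30): 31 + 30 = 61 days.
October 1–14, 2189: 14 days.
Total: 26 + 61 + 14 = 101 days.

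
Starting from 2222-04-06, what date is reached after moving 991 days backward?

2219-07-20

Count 991 days before April 6, 2222:
July 20, 2219 → July 20, 2220: 366 days (2220 is a leap year).
July 20, 2220 → July 20, 2221: 365 days.
July 2221: 31 − 20 = 11 days remain.
Then August (31), September (30), October (31), November (30), December (31), January (31), February 2222 (28), March (31): 31 + 30 + 31 + 30 + 31 + 31 + 28 + 31 = 243 days.
April 1–6, 2222: 6 days.
Residual: 260 days.
Total: 991 days.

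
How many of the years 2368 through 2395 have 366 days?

Years divisible by 4 in [2368, 2395]: 2368, 2372, 2376, 2380, 2384, 2388, 2392.
No century exceptions apply. Count: 7.

7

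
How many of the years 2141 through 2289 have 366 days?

Years divisible by 4: 2144, 2148, …, 2288 — 37 in all.
Of these, 2200 is divisible by 100 but not 400, so not leap.
Leap years: 37 − 1 = 36.

36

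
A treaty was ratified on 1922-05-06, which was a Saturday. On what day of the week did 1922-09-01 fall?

Friday

May 1922: 31 − 6 = 25 days remain.
Then June (30), July (31), August (31): 30 + 31 + 31 = 92 days.
September 1, 1922: 1 day.
Total: 25 + 92 + 1 = 118 days.
118 mod 7 = 6, so 6 days after Saturday is Friday.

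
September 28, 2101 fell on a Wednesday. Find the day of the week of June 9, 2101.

Count forward from the earlier date (June 9, 2101) to the later (September 28, 2101):
June 2101: 30 − 9 = 21 days remain.
Then July (31), August (31): 31 + 31 = 62 days.
September 1–28, 2101: 28 days.
Total: 21 + 62 + 28 = 111 days.
111 mod 7 = 6, so 6 days before Wednesday is Thursday.

Thursday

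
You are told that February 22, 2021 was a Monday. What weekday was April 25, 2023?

February 2021: 28 − 22 = 6 days remain (2021 is not a leap year, so February has 28 days).
Then 25 full months totalling 761 days.
April 1–25, 2023: 25 days.
Total: 6 + 761 + 25 = 792 days.
792 mod 7 = 1, so 1 day after Monday is Tuesday.

Tuesday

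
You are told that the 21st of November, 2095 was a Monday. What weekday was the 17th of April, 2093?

Count forward from the earlier date (April 17, 2093) to the later (November 21, 2095):
April 2093: 30 − 17 = 13 days remain.
Then 30 full months totalling 914 days.
November 1–21, 2095: 21 days.
Total: 13 + 914 + 21 = 948 days.
948 mod 7 = 3, so 3 days before Monday is Friday.

Friday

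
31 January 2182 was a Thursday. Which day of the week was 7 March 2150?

Count forward from the earlier date (March 7, 2150) to the later (January 31, 2182):
From March 7, 2150 to March 7, 2181: 31 years, of which 8 contain a Feb 29 — 23×365 + 8×366 = 11323 days.
March 2181: 31 − 7 = 24 days remain.
Then 9 full months totalling 275 days.
January 1–31, 2182: 31 days.
Residual: 330 days.
Total: 11653 days.
11653 mod 7 = 5, so 5 days before Thursday is Saturday.

Saturday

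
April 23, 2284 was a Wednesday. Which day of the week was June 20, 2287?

Monday

Day-of-year of April 23, 2284: 114.
Day-of-year of June 20, 2287: 171.
2284 has 366 days, so 366 − 114 = 252 days remain in 2284.
Full years: 2285: 365; 2286: 365. Sum = 730.
Total: 252 + 730 + 171 = 1153 days.
1153 mod 7 = 5, so 5 days after Wednesday is Monday.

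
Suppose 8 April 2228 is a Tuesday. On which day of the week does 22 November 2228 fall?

Saturday

April 2228: 30 − 8 = 22 days remain.
Then May (31), June (30), July (31), August (31), September (30), October (31): 31 + 30 + 31 + 31 + 30 + 31 = 184 days.
November 1–22, 2228: 22 days.
Total: 22 + 184 + 22 = 228 days.
228 mod 7 = 4, so 4 days after Tuesday is Saturday.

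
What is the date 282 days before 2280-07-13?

2279-10-05

Count 282 days before July 13, 2280:
Day-of-year of October 5, 2279: 278.
Day-of-year of July 13, 2280: 195.
2279 has 365 days, so 365 − 278 = 87 days remain in 2279.
Total: 87 + 195 = 282 days.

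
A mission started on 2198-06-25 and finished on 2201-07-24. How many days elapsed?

1124

Day-of-year of June 25, 2198: 176.
Day-of-year of July 24, 2201: 205.
2198 has 365 days, so 365 − 176 = 189 days remain in 2198.
Full years: 2199: 365; 2200: 365. Sum = 730.
Total: 189 + 730 + 205 = 1124 days.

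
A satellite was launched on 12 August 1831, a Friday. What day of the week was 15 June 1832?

Friday

August 1831: 31 − 12 = 19 days remain.
Then 9 full months totalling 274 days.
June 1–15, 1832: 15 days.
Residual: 308 days.
Total: 308 days.
308 is a multiple of 7, so 15 June 1832 falls on the same weekday: Friday.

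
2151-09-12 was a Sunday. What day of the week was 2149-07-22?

Tuesday

Count forward from the earlier date (July 22, 2149) to the later (September 12, 2151):
July 2149: 31 − 22 = 9 days remain.
Then 25 full months totalling 761 days.
September 1–12, 2151: 12 days.
Total: 9 + 761 + 12 = 782 days.
782 mod 7 = 5, so 5 days before Sunday is Tuesday.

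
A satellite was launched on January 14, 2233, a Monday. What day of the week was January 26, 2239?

Saturday

January 14, 2233 → January 14, 2234: 365 days.
January 14, 2234 → January 14, 2235: 365 days.
January 14, 2235 → January 14, 2236: 365 days.
January 14, 2236 → January 14, 2237: 366 days (2236 is a leap year).
January 14, 2237 → January 14, 2238: 365 days.
January 14, 2238 → January 14, 2239: 365 days.
Within January 2239: 26 − 14 = 12 days.
Total: 2203 days.
2203 mod 7 = 5, so 5 days after Monday is Saturday.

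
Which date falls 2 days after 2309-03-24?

2309-03-26

Count 2 days after March 24, 2309:
Within March 2309: 26 − 24 = 2 days.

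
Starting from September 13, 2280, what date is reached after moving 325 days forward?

August 4, 2281

Count 325 days after September 13, 2280:
Day-of-year of September 13, 2280: 257.
Day-of-year of August 4, 2281: 216.
2280 has 366 days, so 366 − 257 = 109 days remain in 2280.
Total: 109 + 216 = 325 days.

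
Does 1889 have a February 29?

1889 is not a leap year.

No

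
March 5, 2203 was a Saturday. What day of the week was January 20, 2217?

From March 5, 2203 to March 5, 2216: 13 years, of which 4 contain a Feb 29 — 9×365 + 4×366 = 4749 days.
March 2216: 31 − 5 = 26 days remain.
Then 9 full months totalling 275 days.
January 1–20, 2217: 20 days.
Residual: 321 days.
Total: 5070 days.
5070 mod 7 = 2, so 2 days after Saturday is Monday.

Monday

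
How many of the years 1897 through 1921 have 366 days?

5

Years divisible by 4 in [1897, 1921]: 1900, 1904, 1908, 1912, 1916, 1920.
Of these, 1900 is divisible by 100 but not 400, so not leap.
Leap years: 6 − 1 = 5.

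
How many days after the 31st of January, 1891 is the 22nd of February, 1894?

1118

Day-of-year of January 31, 1891: 31.
Day-of-year of February 22, 1894: 53.
1891 has 365 days, so 365 − 31 = 334 days remain in 1891.
Full years: 1892: 366; 1893: 365. Sum = 731.
Total: 334 + 731 + 53 = 1118 days.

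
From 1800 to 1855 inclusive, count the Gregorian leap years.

13

Years divisible by 4: 1800, 1804, …, 1852 — 14 in all.
Of these, 1800 is divisible by 100 but not 400, so not leap.
Leap years: 14 − 1 = 13.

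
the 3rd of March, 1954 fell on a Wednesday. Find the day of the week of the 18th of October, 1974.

Day-of-year of March 3, 1954: 62.
Day-of-year of October 18, 1974: 291.
1954 has 365 days, so 365 − 62 = 303 days remain in 1954.
Full years 1955–1973: 14 common + 5 leap = 14×365 + 5×366 = 6940 days.
Total: 303 + 6940 + 291 = 7534 days.
7534 mod 7 = 2, so 2 days after Wednesday is Friday.

Friday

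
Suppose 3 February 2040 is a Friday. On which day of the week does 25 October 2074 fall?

From February 3, 2040 to February 3, 2074: 34 years, of which 9 contain a Feb 29 — 25×365 + 9×366 = 12419 days.
February 2074: 28 − 3 = 25 days remain (2074 is not a leap year, so February has 28 days).
Then March (31), April (30), May (31), June (30), July (31), August (31), September (30): 31 + 30 + 31 + 30 + 31 + 31 + 30 = 214 days.
October 1–25, 2074: 25 days.
Residual: 264 days.
Total: 12683 days.
12683 mod 7 = 6, so 6 days after Friday is Thursday.

Thursday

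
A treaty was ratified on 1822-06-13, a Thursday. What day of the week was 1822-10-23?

June 1822: 30 − 13 = 17 days remain.
Then July (31), August (31), September (30): 31 + 31 + 30 = 92 days.
October 1–23, 1822: 23 days.
Total: 17 + 92 + 23 = 132 days.
132 mod 7 = 6, so 6 days after Thursday is Wednesday.

Wednesday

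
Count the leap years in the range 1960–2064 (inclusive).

27

Years divisible by 4: 1960, 1964, …, 2064 — 27 in all.
2000 is divisible by 400, so still leap.
No century exceptions apply. Count: 27.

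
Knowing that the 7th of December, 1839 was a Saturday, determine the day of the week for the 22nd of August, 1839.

Thursday

Count forward from the earlier date (August 22, 1839) to the later (December 7, 1839):
August 1839: 31 − 22 = 9 days remain.
Then September (30), October (31), November (30): 30 + 31 + 30 = 91 days.
December 1–7, 1839: 7 days.
Total: 9 + 91 + 7 = 107 days.
107 mod 7 = 2, so 2 days before Saturday is Thursday.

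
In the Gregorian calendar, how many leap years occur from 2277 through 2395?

Years divisible by 4: 2280, 2284, …, 2392 — 29 in all.
Of these, 2300 is divisible by 100 but not 400, so not leap.
Leap years: 29 − 1 = 28.

28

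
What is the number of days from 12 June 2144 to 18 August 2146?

797

June 2144: 30 − 12 = 18 days remain.
Then 25 full months totalling 761 days.
August 1–18, 2146: 18 days.
Total: 18 + 761 + 18 = 797 days.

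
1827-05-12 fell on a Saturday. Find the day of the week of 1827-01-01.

Count forward from the earlier date (January 1, 1827) to the later (May 12, 1827):
January 1827: 31 − 1 = 30 days remain.
Then February 1827 (28), March (31), April (30): 28 + 31 + 30 = 89 days.
May 1–12, 1827: 12 days.
Total: 30 + 89 + 12 = 131 days.
131 mod 7 = 5, so 5 days before Saturday is Monday.

Monday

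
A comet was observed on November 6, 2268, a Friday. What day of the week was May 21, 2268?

Thursday

Count forward from the earlier date (May 21, 2268) to the later (November 6, 2268):
May 2268: 31 − 21 = 10 days remain.
Then June (30), July (31), August (31), September (30), October (31): 30 + 31 + 31 + 30 + 31 = 153 days.
November 1–6, 2268: 6 days.
Total: 10 + 153 + 6 = 169 days.
169 mod 7 = 1, so 1 day before Friday is Thursday.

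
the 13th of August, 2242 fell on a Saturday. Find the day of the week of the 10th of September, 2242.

Saturday

August 2242: 31 − 13 = 18 days remain.
September 1–10, 2242: 10 days.
Total: 18 + 10 = 28 days.
28 is a multiple of 7, so the 10th of September, 2242 falls on the same weekday: Saturday.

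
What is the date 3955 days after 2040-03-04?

2051-01-01

Count 3955 days after March 4, 2040:
Day-of-year of March 4, 2040: 64.
Day-of-year of January 1, 2051: 1.
2040 has 366 days, so 366 − 64 = 302 days remain in 2040.
Full years 2041–2050: 8 common + 2 leap = 8×365 + 2×366 = 3652 days.
Total: 302 + 3652 + 1 = 3955 days.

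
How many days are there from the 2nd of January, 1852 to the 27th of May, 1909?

20964

From January 2, 1852 to January 2, 1909: 57 years, of which 14 contain a Feb 29 — 43×365 + 14×366 = 20819 days.
(1900 is not a leap year (divisible by 100 but not 400).)
January 1909: 31 − 2 = 29 days remain.
Then February 1909 (28), March (31), April (30): 28 + 31 + 30 = 89 days.
May 1–27, 1909: 27 days.
Residual: 145 days.
Total: 20964 days.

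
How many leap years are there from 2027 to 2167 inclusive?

Years divisible by 4: 2028, 2032, …, 2164 — 35 in all.
Of these, 2100 is divisible by 100 but not 400, so not leap.
Leap years: 35 − 1 = 34.

34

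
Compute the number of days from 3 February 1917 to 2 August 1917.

180

February 1917: 28 − 3 = 25 days remain (1917 is not a leap year, so February has 28 days).
Then March (31), April (30), May (31), June (30), July (31): 31 + 30 + 31 + 30 + 31 = 153 days.
August 1–2, 1917: 2 days.
Total: 25 + 153 + 2 = 180 days.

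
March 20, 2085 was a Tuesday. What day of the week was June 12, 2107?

From March 20, 2085 to March 20, 2107: 22 years, of which 4 contain a Feb 29 — 18×365 + 4×366 = 8034 days.
(2100 is not a leap year (divisible by 100 but not 400).)
March 2107: 31 − 20 = 11 days remain.
Then April (30), May (31): 30 + 31 = 61 days.
June 1–12, 2107: 12 days.
Residual: 84 days.
Total: 8118 days.
8118 mod 7 = 5, so 5 days after Tuesday is Sunday.

Sunday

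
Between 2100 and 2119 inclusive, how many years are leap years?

4

Years divisible by 4 in [2100, 2119]: 2100, 2104, 2108, 2112, 2116.
Of these, 2100 is divisible by 100 but not 400, so not leap.
Leap years: 5 − 1 = 4.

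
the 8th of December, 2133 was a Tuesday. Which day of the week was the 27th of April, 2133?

Count forward from the earlier date (April 27, 2133) to the later (December 8, 2133):
April 2133: 30 − 27 = 3 days remain.
Then May (31), June (30), July (31), August (31), September (30), October (31), November (30): 31 + 30 + 31 + 31 + 30 + 31 + 30 = 214 days.
December 1–8, 2133: 8 days.
Total: 3 + 214 + 8 = 225 days.
225 mod 7 = 1, so 1 day before Tuesday is Monday.

Monday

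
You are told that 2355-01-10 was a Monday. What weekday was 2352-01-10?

Thursday

Count forward from the earlier date (January 10, 2352) to the later (January 10, 2355):
January 10, 2352 → January 10, 2353: 366 days (2352 is a leap year).
January 10, 2353 → January 10, 2354: 365 days.
January 10, 2354 → January 10, 2355: 365 days.
Total: 1096 days.
1096 mod 7 = 4, so 4 days before Monday is Thursday.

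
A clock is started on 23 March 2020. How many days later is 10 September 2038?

Day-of-year of March 23, 2020: 83.
Day-of-year of September 10, 2038: 253.
2020 has 366 days, so 366 − 83 = 283 days remain in 2020.
Full years 2021–2037: 13 common + 4 leap = 13×365 + 4×366 = 6209 days.
Total: 283 + 6209 + 253 = 6745 days.

6745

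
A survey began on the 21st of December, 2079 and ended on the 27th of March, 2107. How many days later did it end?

From December 21, 2079 to December 21, 2106: 27 years, of which 6 contain a Feb 29 — 21×365 + 6×366 = 9861 days.
(2100 is not a leap year (divisible by 100 but not 400).)
December 2106: 31 − 21 = 10 days remain.
Then January (31), February 2107 (28): 31 + 28 = 59 days.
March 1–27, 2107: 27 days.
Residual: 96 days.
Total: 9957 days.

9957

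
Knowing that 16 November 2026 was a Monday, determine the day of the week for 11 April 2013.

Thursday

Count forward from the earlier date (April 11, 2013) to the later (November 16, 2026):
From April 11, 2013 to April 11, 2026: 13 years, of which 3 contain a Feb 29 — 10×365 + 3×366 = 4748 days.
April 2026: 30 − 11 = 19 days remain.
Then May (31), June (30), July (31), August (31), September (30), October (31): 31 + 30 + 31 + 31 + 30 + 31 = 184 days.
November 1–16, 2026: 16 days.
Residual: 219 days.
Total: 4967 days.
4967 mod 7 = 4, so 4 days before Monday is Thursday.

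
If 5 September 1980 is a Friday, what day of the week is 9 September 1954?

Thursday

Count forward from the earlier date (September 9, 1954) to the later (September 5, 1980):
Day-of-year of September 9, 1954: 252.
Day-of-year of September 5, 1980: 249.
1954 has 365 days, so 365 − 252 = 113 days remain in 1954.
Full years 1955–1979: 19 common + 6 leap = 19×365 + 6×366 = 9131 days.
Total: 113 + 9131 + 249 = 9493 days.
9493 mod 7 = 1, so 1 day before Friday is Thursday.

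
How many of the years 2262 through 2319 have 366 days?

Years divisible by 4: 2264, 2268, …, 2316 — 14 in all.
Of these, 2300 is divisible by 100 but not 400, so not leap.
Leap years: 14 − 1 = 13.

13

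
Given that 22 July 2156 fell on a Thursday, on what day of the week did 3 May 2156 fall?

Count forward from the earlier date (May 3, 2156) to the later (July 22, 2156):
May 2156: 31 − 3 = 28 days remain.
Then June (30): 30 days.
July 1–22, 2156: 22 days.
Total: 28 + 30 + 22 = 80 days.
80 mod 7 = 3, so 3 days before Thursday is Monday.

Monday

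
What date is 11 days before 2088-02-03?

2088-01-23

Count 11 days before February 3, 2088:
January 2088: 31 − 23 = 8 days remain.
February 1–3, 2088: 3 days (2088 is a leap year).
Total: 8 + 3 = 11 days.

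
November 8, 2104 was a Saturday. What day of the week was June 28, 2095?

Tuesday

Count forward from the earlier date (June 28, 2095) to the later (November 8, 2104):
Day-of-year of June 28, 2095: 179.
Day-of-year of November 8, 2104: 313.
2095 has 365 days, so 365 − 179 = 186 days remain in 2095.
Full years 2096–2103: 7 common + 1 leap = 7×365 + 1×366 = 2921 days.
Total: 186 + 2921 + 313 = 3420 days.
3420 mod 7 = 4, so 4 days before Saturday is Tuesday.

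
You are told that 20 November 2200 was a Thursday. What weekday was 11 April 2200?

Count forward from the earlier date (April 11, 2200) to the later (November 20, 2200):
April 2200: 30 − 11 = 19 days remain.
Then May (31), June (30), July (31), August (31), September (30), October (31): 31 + 30 + 31 + 31 + 30 + 31 = 184 days.
November 1–20, 2200: 20 days.
Total: 19 + 184 + 20 = 223 days.
223 mod 7 = 6, so 6 days before Thursday is Friday.

Friday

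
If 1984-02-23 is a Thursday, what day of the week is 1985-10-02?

February 1984: 29 − 23 = 6 days remain (1984 is a leap year, so February has 29 days).
Then 19 full months totalling 579 days.
October 1–2, 1985: 2 days.
Total: 6 + 579 + 2 = 587 days.
587 mod 7 = 6, so 6 days after Thursday is Wednesday.

Wednesday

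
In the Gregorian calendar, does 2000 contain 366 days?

2000 is a leap year (divisible by 400).

Yes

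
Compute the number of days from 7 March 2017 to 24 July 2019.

Day-of-year of March 7, 2017: 66.
Day-of-year of July 24, 2019: 205.
2017 has 365 days, so 365 − 66 = 299 days remain in 2017.
Full years: 2018: 365. Sum = 365.
Total: 299 + 365 + 205 = 869 days.

869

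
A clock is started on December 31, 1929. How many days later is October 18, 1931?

656

December 1929: 31 − 31 = 0 days remain.
Then 21 full months totalling 638 days.
October 1–18, 1931: 18 days.
Total: 0 + 638 + 18 = 656 days.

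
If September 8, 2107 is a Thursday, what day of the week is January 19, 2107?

Wednesday

Count forward from the earlier date (January 19, 2107) to the later (September 8, 2107):
January 2107: 31 − 19 = 12 days remain.
Then February 2107 (28), March (31), April (30), May (31), June (30), July (31), August (31): 28 + 31 + 30 + 31 + 30 + 31 + 31 = 212 days.
September 1–8, 2107: 8 days.
Total: 12 + 212 + 8 = 232 days.
232 mod 7 = 1, so 1 day before Thursday is Wednesday.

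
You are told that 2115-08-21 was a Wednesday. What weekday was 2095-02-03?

Count forward from the earlier date (February 3, 2095) to the later (August 21, 2115):
From February 3, 2095 to February 3, 2115: 20 years, of which 4 contain a Feb 29 — 16×365 + 4×366 = 7304 days.
(2100 is not a leap year (divisible by 100 but not 400).)
February 2115: 28 − 3 = 25 days remain (2115 is not a leap year, so February has 28 days).
Then March (31), April (30), May (31), June (30), July (31): 31 + 30 + 31 + 30 + 31 = 153 days.
August 1–21, 2115: 21 days.
Residual: 199 days.
Total: 7503 days.
7503 mod 7 = 6, so 6 days before Wednesday is Thursday.

Thursday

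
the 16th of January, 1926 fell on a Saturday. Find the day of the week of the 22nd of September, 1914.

Count forward from the earlier date (September 22, 1914) to the later (January 16, 1926):
Day-of-year of September 22, 1914: 265.
Day-of-year of January 16, 1926: 16.
1914 has 365 days, so 365 − 265 = 100 days remain in 1914.
Full years 1915–1925: 8 common + 3 leap = 8×365 + 3×366 = 4018 days.
Total: 100 + 4018 + 16 = 4134 days.
4134 mod 7 = 4, so 4 days before Saturday is Tuesday.

Tuesday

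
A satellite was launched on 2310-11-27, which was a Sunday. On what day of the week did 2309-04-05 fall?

Count forward from the earlier date (April 5, 2309) to the later (November 27, 2310):
April 2309: 30 − 5 = 25 days remain.
Then 18 full months totalling 549 days.
November 1–27, 2310: 27 days.
Total: 25 + 549 + 27 = 601 days.
601 mod 7 = 6, so 6 days before Sunday is Monday.

Monday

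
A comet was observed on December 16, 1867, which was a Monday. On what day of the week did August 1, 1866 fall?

Wednesday

Count forward from the earlier date (August 1, 1866) to the later (December 16, 1867):
Day-of-year of August 1, 1866: 213.
Day-of-year of December 16, 1867: 350.
1866 has 365 days, so 365 − 213 = 152 days remain in 1866.
Total: 152 + 350 = 502 days.
502 mod 7 = 5, so 5 days before Monday is Wednesday.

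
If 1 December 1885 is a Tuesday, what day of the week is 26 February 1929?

Day-of-year of December 1, 1885: 335.
Day-of-year of February 26, 1929: 57.
1885 has 365 days, so 365 − 335 = 30 days remain in 1885.
Full years 1886–1928: 33 common + 10 leap = 33×365 + 10×366 = 15705 days.
Total: 30 + 15705 + 57 = 15792 days.
15792 is a multiple of 7, so 26 February 1929 falls on the same weekday: Tuesday.

Tuesday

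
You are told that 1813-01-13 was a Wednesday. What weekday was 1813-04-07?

Wednesday

January 1813: 31 − 13 = 18 days remain.
Then February 1813 (28), March (31): 28 + 31 = 59 days.
April 1–7, 1813: 7 days.
Total: 18 + 59 + 7 = 84 days.
84 is a multiple of 7, so 1813-04-07 falls on the same weekday: Wednesday.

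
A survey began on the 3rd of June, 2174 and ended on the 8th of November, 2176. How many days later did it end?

889

Day-of-year of June 3, 2174: 154.
Day-of-year of November 8, 2176: 313.
2174 has 365 days, so 365 − 154 = 211 days remain in 2174.
Full years: 2175: 365. Sum = 365.
Total: 211 + 365 + 313 = 889 days.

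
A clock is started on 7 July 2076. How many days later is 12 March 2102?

From July 7, 2076 to July 7, 2101: 25 years, of which 5 contain a Feb 29 — 20×365 + 5×366 = 9130 days.
(2100 is not a leap year (divisible by 100 but not 400).)
July 2101: 31 − 7 = 24 days remain.
Then August (31), September (30), October (31), November (30), December (31), January (31), February 2102 (28): 31 + 30 + 31 + 30 + 31 + 31 + 28 = 212 days.
March 1–12, 2102: 12 days.
Residual: 248 days.
Total: 9378 days.

9378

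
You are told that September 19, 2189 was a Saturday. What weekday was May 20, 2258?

Thursday

Day-of-year of September 19, 2189: 262.
Day-of-year of May 20, 2258: 140.
2189 has 365 days, so 365 − 262 = 103 days remain in 2189.
Full years 2190–2257: 52 common + 16 leap = 52×365 + 16×366 = 24836 days.
Total: 103 + 24836 + 140 = 25079 days.
25079 mod 7 = 5, so 5 days after Saturday is Thursday.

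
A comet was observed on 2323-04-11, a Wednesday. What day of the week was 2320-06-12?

Saturday

Count forward from the earlier date (June 12, 2320) to the later (April 11, 2323):
Day-of-year of June 12, 2320: 164.
Day-of-year of April 11, 2323: 101.
2320 has 366 days, so 366 − 164 = 202 days remain in 2320.
Full years: 2321: 365; 2322: 365. Sum = 730.
Total: 202 + 730 + 101 = 1033 days.
1033 mod 7 = 4, so 4 days before Wednesday is Saturday.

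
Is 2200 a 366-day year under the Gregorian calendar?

2200 is not a leap year (divisible by 100 but not 400).

No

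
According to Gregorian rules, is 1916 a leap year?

1916 is a leap year.

Yes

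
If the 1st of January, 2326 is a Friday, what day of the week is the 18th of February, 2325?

Count forward from the earlier date (February 18, 2325) to the later (January 1, 2326):
February 2325: 28 − 18 = 10 days remain (2325 is not a leap year, so February has 28 days).
Then 10 full months totalling 306 days.
January 1, 2326: 1 day.
Residual: 317 days.
Total: 317 days.
317 mod 7 = 2, so 2 days before Friday is Wednesday.

Wednesday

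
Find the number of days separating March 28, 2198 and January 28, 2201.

Day-of-year of March 28, 2198: 87.
Day-of-year of January 28, 2201: 28.
2198 has 365 days, so 365 − 87 = 278 days remain in 2198.
Full years: 2199: 365; 2200: 365. Sum = 730.
Total: 278 + 730 + 28 = 1036 days.

1036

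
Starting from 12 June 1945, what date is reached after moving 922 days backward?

3 December 1942

Count 922 days before June 12, 1945:
December 3, 1942 → December 3, 1943: 365 days.
December 3, 1943 → December 3, 1944: 366 days (1944 is a leap year).
December 1944: 31 − 3 = 28 days remain.
Then January (31), February 1945 (28), March (31), April (30), May (31): 31 + 28 + 31 + 30 + 31 = 151 days.
June 1–12, 1945: 12 days.
Residual: 191 days.
Total: 922 days.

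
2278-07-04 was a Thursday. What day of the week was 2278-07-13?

Within July 2278: 13 − 4 = 9 days.
9 mod 7 = 2, so 2 days after Thursday is Saturday.

Saturday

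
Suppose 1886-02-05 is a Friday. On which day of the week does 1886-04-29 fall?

February 1886: 28 − 5 = 23 days remain (1886 is not a leap year, so February has 28 days).
Then March (31): 31 days.
April 1–29, 1886: 29 days.
Total: 23 + 31 + 29 = 83 days.
83 mod 7 = 6, so 6 days after Friday is Thursday.

Thursday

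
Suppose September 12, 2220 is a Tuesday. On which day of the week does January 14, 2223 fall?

Tuesday

September 12, 2220 → September 12, 2221: 365 days.
September 12, 2221 → September 12, 2222: 365 days.
September 2222: 30 − 12 = 18 days remain.
Then October (31), November (30), December (31): 31 + 30 + 31 = 92 days.
January 1–14, 2223: 14 days.
Residual: 124 days.
Total: 854 days.
854 is a multiple of 7, so January 14, 2223 falls on the same weekday: Tuesday.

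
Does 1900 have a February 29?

No

1900 is not a leap year (divisible by 100 but not 400).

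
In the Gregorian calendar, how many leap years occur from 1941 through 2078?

34

Years divisible by 4: 1944, 1948, …, 2076 — 34 in all.
2000 is divisible by 400, so still leap.
No century exceptions apply. Count: 34.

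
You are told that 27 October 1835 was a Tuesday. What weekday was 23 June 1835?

Tuesday

Count forward from the earlier date (June 23, 1835) to the later (October 27, 1835):
June 1835: 30 − 23 = 7 days remain.
Then July (31), August (31), September (30): 31 + 31 + 30 = 92 days.
October 1–27, 1835: 27 days.
Total: 7 + 92 + 27 = 126 days.
126 is a multiple of 7, so 23 June 1835 falls on the same weekday: Tuesday.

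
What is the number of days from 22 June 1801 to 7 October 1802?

June 1801: 30 − 22 = 8 days remain.
Then 15 full months totalling 457 days.
October 1–7, 1802: 7 days.
Total: 8 + 457 + 7 = 472 days.

472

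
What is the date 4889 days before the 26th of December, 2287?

the 7th of August, 2274

Count 4889 days before December 26, 2287:
Day-of-year of August 7, 2274: 219.
Day-of-year of December 26, 2287: 360.
2274 has 365 days, so 365 − 219 = 146 days remain in 2274.
Full years 2275–2286: 9 common + 3 leap = 9×365 + 3×366 = 4383 days.
Total: 146 + 4383 + 360 = 4889 days.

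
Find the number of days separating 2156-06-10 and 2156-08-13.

June 2156: 30 − 10 = 20 days remain.
Then July (31): 31 days.
August 1–13, 2156: 13 days.
Total: 20 + 31 + 13 = 64 days.

64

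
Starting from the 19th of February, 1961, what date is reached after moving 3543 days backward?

the 9th of June, 1951

Count 3543 days before February 19, 1961:
From June 9, 1951 to June 9, 1960: 9 years, of which 3 contain a Feb 29 — 6×365 + 3×366 = 3288 days.
June 1960: 30 − 9 = 21 days remain.
Then July (31), August (31), September (30), October (31), November (30), December (31), January (31): 31 + 31 + 30 + 31 + 30 + 31 + 31 = 215 days.
February 1–19, 1961: 19 days (1961 is not a leap year).
Residual: 255 days.
Total: 3543 days.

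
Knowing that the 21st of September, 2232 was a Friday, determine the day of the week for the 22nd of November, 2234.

Saturday

September 2232: 30 − 21 = 9 days remain.
Then 25 full months totalling 761 days.
November 1–22, 2234: 22 days.
Total: 9 + 761 + 22 = 792 days.
792 mod 7 = 1, so 1 day after Friday is Saturday.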